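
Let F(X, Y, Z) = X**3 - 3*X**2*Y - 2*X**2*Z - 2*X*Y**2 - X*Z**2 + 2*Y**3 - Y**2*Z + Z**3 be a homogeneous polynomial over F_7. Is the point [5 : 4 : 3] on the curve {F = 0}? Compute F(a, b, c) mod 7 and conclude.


F(5,4,3) ≡ 4 (mod 7); P is NOT on the curve.

Evaluate F(5, 4, 3) term-by-term (mod 7).
  X**3 ↦ 1·125·1·1 = 125
  -3*X**2*Y ↦ -3·25·4·1 = -300
  -2*X**2*Z ↦ -2·25·1·3 = -150
  -2*X*Y**2 ↦ -2·5·16·1 = -160
  -X*Z**2 ↦ -1·5·1·9 = -45
  2*Y**3 ↦ 2·1·64·1 = 128
  -Y**2*Z ↦ -1·1·16·3 = -48
  Z**3 ↦ 1·1·1·27 = 27
Sum: F(5, 4, 3) = (125) + (-300) + (-150) + (-160) + (-45) + (128) + (-48) + (27) = -423.
Reducing mod 7: -423 ≡ 4 (mod 7).
Since F(a, b, c) ≡ 4 ≠ 0 (mod 7), P does NOT lie on the curve.


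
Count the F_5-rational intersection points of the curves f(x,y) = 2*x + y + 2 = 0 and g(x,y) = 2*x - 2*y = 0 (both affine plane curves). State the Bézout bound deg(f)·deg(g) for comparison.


Common zeros: {(1, 1)}; count = 1; Bézout bound = 1.

deg(f) = 1, deg(g) = 1, so Bézout bound = 1.
Scan x ∈ F_5. For each x, list the y ∈ F_5 with f(x, y) ≡ 0 and those with g(x, y) ≡ 0 (mod 5); the common zeros in that column are the intersection.
  x = 0: f ≡ 0 at y ∈ {3}; g ≡ 0 at y ∈ {0}; common: ∅.
  x = 1: f ≡ 0 at y ∈ {1}; g ≡ 0 at y ∈ {1}; common: {1}.
  x = 2: f ≡ 0 at y ∈ {4}; g ≡ 0 at y ∈ {2}; common: ∅.
  x = 3: f ≡ 0 at y ∈ {2}; g ≡ 0 at y ∈ {3}; common: ∅.
  x = 4: f ≡ 0 at y ∈ {0}; g ≡ 0 at y ∈ {4}; common: ∅.
Collecting: common zeros = {(1, 1)}, so the count is 1.
Comparison with the Bézout bound: 1 ≤ 1 = deg(f)·deg(g), as expected for curves with no common component (the bound is attained).


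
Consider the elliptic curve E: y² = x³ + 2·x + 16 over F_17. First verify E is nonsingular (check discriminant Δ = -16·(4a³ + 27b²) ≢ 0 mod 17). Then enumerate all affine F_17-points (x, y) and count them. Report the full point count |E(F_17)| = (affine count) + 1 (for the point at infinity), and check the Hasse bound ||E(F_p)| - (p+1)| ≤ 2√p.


Affine points = {(0, 4), (0, 13), (1, 6), (1, 11), (3, 7), (3, 10), (5, 7), (5, 10), (7, 4), (7, 13), (8, 0), (9, 7), (9, 10), (10, 4), (10, 13), (11, 3), (11, 14), (12, 0), (14, 0), (15, 2), (15, 15), (16, 8), (16, 9)}; affine count = 23; |E(F_17)| = 24.

Discriminant check: Δ ∝ 4a³ + 27b² = 4·2³ + 27·16² = 4·8 + 27·256 ≡ 8 (mod 17). Nonzero ⇒ E is nonsingular.
For each x ∈ F_17, compute rhs = x³ + 2·x + 16 mod 17, then count y ∈ F_17 with y² ≡ rhs.
  x = 0: rhs = 16, matching y values: 4, 13 (2 points).
  x = 1: rhs = 2, matching y values: 6, 11 (2 points).
  x = 2: rhs = 11, matching y values: none (0 points).
  x = 3: rhs = 15, matching y values: 7, 10 (2 points).
  x = 4: rhs = 3, matching y values: none (0 points).
  x = 5: rhs = 15, matching y values: 7, 10 (2 points).
  x = 6: rhs = 6, matching y values: none (0 points).
  x = 7: rhs = 16, matching y values: 4, 13 (2 points).
  x = 8: rhs = 0, matching y values: 0 (1 points).
  x = 9: rhs = 15, matching y values: 7, 10 (2 points).
  x = 10: rhs = 16, matching y values: 4, 13 (2 points).
  x = 11: rhs = 9, matching y values: 3, 14 (2 points).
  x = 12: rhs = 0, matching y values: 0 (1 points).
  x = 13: rhs = 12, matching y values: none (0 points).
  x = 14: rhs = 0, matching y values: 0 (1 points).
  x = 15: rhs = 4, matching y values: 2, 15 (2 points).
  x = 16: rhs = 13, matching y values: 8, 9 (2 points).
Total affine count: 23.
Full point count |E(F_17)| = 23 + 1 = 24.
Hasse bound: |24 − (17+1)| = |6| = 6 ≤ 2√17 ≈ 8.2462 ✓.


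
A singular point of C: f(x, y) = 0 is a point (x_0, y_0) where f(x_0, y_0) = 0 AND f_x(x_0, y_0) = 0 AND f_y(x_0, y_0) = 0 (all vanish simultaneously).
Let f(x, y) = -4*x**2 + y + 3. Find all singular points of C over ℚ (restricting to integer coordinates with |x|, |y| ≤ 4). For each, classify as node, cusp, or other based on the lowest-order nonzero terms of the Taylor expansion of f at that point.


No singular points in the scanned grid; C is smooth there.

Compute partial derivatives:
  f_x = -8*x.
  f_y = 1.
f_y = 1 is a nonzero constant, so f_y never vanishes: no point (x, y) can satisfy f = f_x = f_y = 0. In particular no (x, y) ∈ {−4, ..., 4}² is singular; the curve is smooth.


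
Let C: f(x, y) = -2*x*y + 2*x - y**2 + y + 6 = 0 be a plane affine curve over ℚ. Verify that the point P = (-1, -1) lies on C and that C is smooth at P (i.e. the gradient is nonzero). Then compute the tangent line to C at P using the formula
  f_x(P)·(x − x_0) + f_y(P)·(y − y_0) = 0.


Tangent line at P: 4*x + 5*y + 9 = 0.

Step 1: f(-1, -1) = 0, so P lies on C.
Step 2: partial derivatives
  f_x(x, y) = 2 - 2*y, f_y(x, y) = -2*x - 2*y + 1.
  f_x(P) = 4, f_y(P) = 5 (gradient nonzero, so P is smooth).
Step 3: tangent line at P: 4·(x − -1) + 5·(y − -1) = 0.
Expanding: 4*x + 5*y + 9 = 0.


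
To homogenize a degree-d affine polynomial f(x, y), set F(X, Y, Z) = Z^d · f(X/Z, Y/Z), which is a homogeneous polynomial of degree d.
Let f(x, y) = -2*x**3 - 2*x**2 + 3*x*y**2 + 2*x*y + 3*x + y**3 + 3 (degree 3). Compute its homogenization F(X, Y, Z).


F(X, Y, Z) = -2*X**3 - 2*X**2*Z + 3*X*Y**2 + 2*X*Y*Z + 3*X*Z**2 + Y**3 + 3*Z**3

deg(f) = 3.
Substitute x = X/Z, y = Y/Z into f, then multiply by Z^3.
  monomial -2·x^3·y^0 ↦ -2·X^3·Y^0·Z^0.
  monomial -2·x^2·y^0 ↦ -2·X^2·Y^0·Z^1.
  monomial 3·x^1·y^2 ↦ 3·X^1·Y^2·Z^0.
  monomial 2·x^1·y^1 ↦ 2·X^1·Y^1·Z^1.
  monomial 3·x^1·y^0 ↦ 3·X^1·Y^0·Z^2.
  monomial 1·x^0·y^3 ↦ 1·X^0·Y^3·Z^0.
  monomial 3·x^0·y^0 ↦ 3·X^0·Y^0·Z^3.
Collecting: F(X, Y, Z) = -2*X**3 - 2*X**2*Z + 3*X*Y**2 + 2*X*Y*Z + 3*X*Z**2 + Y**3 + 3*Z**3.


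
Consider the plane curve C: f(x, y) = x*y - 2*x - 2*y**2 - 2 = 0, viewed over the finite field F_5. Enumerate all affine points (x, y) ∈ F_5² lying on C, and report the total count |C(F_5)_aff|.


Affine F_5-points: {(0, 2), (0, 3), (1, 1), (1, 2), (2, 2), (2, 4), (3, 2), (4, 0), (4, 2)}; count = 9.

For each of the 25 pairs (x, y) ∈ F_5², evaluate f(x, y) mod 5. Record the zeros.
  x = 0: [0↦3, 1↦1, 2↦0, 3↦0, 4↦1]  zeros at y ∈ {2, 3}
  x = 1: [0↦1, 1↦0, 2↦0, 3↦1, 4↦3]  zeros at y ∈ {1, 2}
  x = 2: [0↦4, 1↦4, 2↦0, 3↦2, 4↦0]  zeros at y ∈ {2, 4}
  x = 3: [0↦2, 1↦3, 2↦0, 3↦3, 4↦2]  zeros at y ∈ {2}
  x = 4: [0↦0, 1↦2, 2↦0, 3↦4, 4↦4]  zeros at y ∈ {0, 2}
Collecting zeros: affine points = {(0, 2), (0, 3), (1, 1), (1, 2), (2, 2), (2, 4), (3, 2), (4, 0), (4, 2)}.
Total count |C(F_5)_aff| = 9.


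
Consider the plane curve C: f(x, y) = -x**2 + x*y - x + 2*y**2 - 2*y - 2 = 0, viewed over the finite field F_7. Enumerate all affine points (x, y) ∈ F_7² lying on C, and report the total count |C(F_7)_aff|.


Affine F_7-points: {(2, 2), (2, 5), (3, 0), (3, 3), (6, 2), (6, 3)}; count = 6.

For each of the 49 pairs (x, y) ∈ F_7², evaluate f(x, y) mod 7. Record the zeros.
  x = 0: [0↦5, 1↦5, 2↦2, 3↦3, 4↦1, 5↦3, 6↦2]  zeros at y ∈ ∅
  x = 1: [0↦3, 1↦4, 2↦2, 3↦4, 4↦3, 5↦6, 6↦6]  zeros at y ∈ ∅
  x = 2: [0↦6, 1↦1, 2↦0, 3↦3, 4↦3, 5↦0, 6↦1]  zeros at y ∈ {2, 5}
  x = 3: [0↦0, 1↦3, 2↦3, 3↦0, 4↦1, 5↦6, 6↦1]  zeros at y ∈ {0, 3}
  x = 4: [0↦6, 1↦3, 2↦4, 3↦2, 4↦4, 5↦3, 6↦6]  zeros at y ∈ ∅
  x = 5: [0↦3, 1↦1, 2↦3, 3↦2, 4↦5, 5↦5, 6↦2]  zeros at y ∈ ∅
  x = 6: [0↦5, 1↦4, 2↦0, 3↦0, 4↦4, 5↦5, 6↦3]  zeros at y ∈ {2, 3}
Collecting zeros: affine points = {(2, 2), (2, 5), (3, 0), (3, 3), (6, 2), (6, 3)}.
Total count |C(F_7)_aff| = 6.


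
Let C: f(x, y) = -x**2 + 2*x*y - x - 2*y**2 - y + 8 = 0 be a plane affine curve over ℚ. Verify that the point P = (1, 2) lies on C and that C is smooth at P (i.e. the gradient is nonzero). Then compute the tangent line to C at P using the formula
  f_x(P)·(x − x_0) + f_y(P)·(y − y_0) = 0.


Tangent line at P: x - 7*y + 13 = 0.

Step 1: f(1, 2) = 0, so P lies on C.
Step 2: partial derivatives
  f_x(x, y) = -2*x + 2*y - 1, f_y(x, y) = 2*x - 4*y - 1.
  f_x(P) = 1, f_y(P) = -7 (gradient nonzero, so P is smooth).
Step 3: tangent line at P: 1·(x − 1) + -7·(y − 2) = 0.
Expanding: x - 7*y + 13 = 0.


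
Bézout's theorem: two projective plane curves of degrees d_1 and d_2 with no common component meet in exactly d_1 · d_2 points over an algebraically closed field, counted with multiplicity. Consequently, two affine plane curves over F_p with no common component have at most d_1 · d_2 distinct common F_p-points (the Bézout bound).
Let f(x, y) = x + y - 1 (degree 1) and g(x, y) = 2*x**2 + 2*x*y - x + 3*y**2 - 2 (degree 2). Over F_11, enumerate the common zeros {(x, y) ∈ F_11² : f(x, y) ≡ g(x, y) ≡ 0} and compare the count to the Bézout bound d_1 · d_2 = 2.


Common zeros: ∅; count = 0; Bézout bound = 2.

deg(f) = 1, deg(g) = 2, so Bézout bound = 2.
Scan x ∈ F_11. For each x, list the y ∈ F_11 with f(x, y) ≡ 0 and those with g(x, y) ≡ 0 (mod 11); the common zeros in that column are the intersection.
  x = 0: f ≡ 0 at y ∈ {1}; g ≡ 0 at y ∈ ∅; common: ∅.
  x = 1: f ≡ 0 at y ∈ {0}; g ≡ 0 at y ∈ {4, 10}; common: ∅.
  x = 2: f ≡ 0 at y ∈ {10}; g ≡ 0 at y ∈ {1, 5}; common: ∅.
  x = 3: f ≡ 0 at y ∈ {9}; g ≡ 0 at y ∈ {1, 8}; common: ∅.
  x = 4: f ≡ 0 at y ∈ {8}; g ≡ 0 at y ∈ {3, 9}; common: ∅.
  x = 5: f ≡ 0 at y ∈ {7}; g ≡ 0 at y ∈ ∅; common: ∅.
  x = 6: f ≡ 0 at y ∈ {6}; g ≡ 0 at y ∈ {8, 10}; common: ∅.
  x = 7: f ≡ 0 at y ∈ {5}; g ≡ 0 at y ∈ ∅; common: ∅.
  x = 8: f ≡ 0 at y ∈ {4}; g ≡ 0 at y ∈ ∅; common: ∅.
  x = 9: f ≡ 0 at y ∈ {3}; g ≡ 0 at y ∈ ∅; common: ∅.
  x = 10: f ≡ 0 at y ∈ {2}; g ≡ 0 at y ∈ {3, 5}; common: ∅.
Collecting: common zeros = ∅, so the count is 0.
Comparison with the Bézout bound: 0 ≤ 2 = deg(f)·deg(g), as expected for curves with no common component (the affine F_11-count falls short of the bound because intersections may lie at infinity, over extension fields, or carry multiplicity).


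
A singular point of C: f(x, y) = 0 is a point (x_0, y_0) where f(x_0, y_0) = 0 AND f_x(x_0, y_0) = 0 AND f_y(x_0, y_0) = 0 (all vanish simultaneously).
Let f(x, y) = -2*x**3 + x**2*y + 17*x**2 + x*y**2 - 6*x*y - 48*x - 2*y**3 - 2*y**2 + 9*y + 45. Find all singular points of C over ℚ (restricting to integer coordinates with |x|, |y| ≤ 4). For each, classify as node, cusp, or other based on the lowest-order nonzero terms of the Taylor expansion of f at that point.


Singular points: {(3, 0)}; classification: node.

Compute partial derivatives:
  f_x = -6*x**2 + 2*x*y + 34*x + y**2 - 6*y - 48.
  f_y = x**2 + 2*x*y - 6*x - 6*y**2 - 4*y + 9.
Scan x_0 ∈ {−4, ..., 4}. For each x_0, f_y(x_0, y) is a polynomial in y; find its integer roots y ∈ {−4, ..., 4}, then test f_x and f at those candidates.
  x = -4: f_y(-4, y) = -6*y**2 - 12*y + 49; no integer root y with |y| ≤ 4.
  x = -3: f_y(-3, y) = -6*y**2 - 10*y + 36; no integer root y with |y| ≤ 4.
  x = -2: f_y(-2, y) = -6*y**2 - 8*y + 25; no integer root y with |y| ≤ 4.
  x = -1: f_y(-1, y) = -6*y**2 - 6*y + 16; no integer root y with |y| ≤ 4.
  x = 0: f_y(0, y) = -6*y**2 - 4*y + 9; no integer root y with |y| ≤ 4.
  x = 1: f_y(1, y) = -6*y**2 - 2*y + 4; vanishes at y ∈ {-1}. (1, -1): f_x = -15 ≠ 0.
  x = 2: f_y(2, y) = 1 - 6*y**2; no integer root y with |y| ≤ 4.
  x = 3: f_y(3, y) = -6*y**2 + 2*y; vanishes at y ∈ {0}. (3, 0): f_x = 0, f = 0 — SINGULAR.
  x = 4: f_y(4, y) = -6*y**2 + 4*y + 1; no integer root y with |y| ≤ 4.
Only singular point on the grid: (3, 0).
Classify: substitute x = 3 + u, y = 0 + v and expand: f = -2*u**3 + u**2*v - u**2 + u*v**2 - 2*v**3 + v**2.
No constant or linear terms (consistent with a singular point). Quadratic part: -u**2 + v**2. Cubic part: -2*u**3 + u**2*v + u*v**2 - 2*v**3.
The quadratic part v**2 - u**2 = (v − u)(v + u) splits into two distinct linear factors, so there are two distinct tangent lines y − 0 = ±(x − 3) — this is a node (ordinary double point).
Classification: node.


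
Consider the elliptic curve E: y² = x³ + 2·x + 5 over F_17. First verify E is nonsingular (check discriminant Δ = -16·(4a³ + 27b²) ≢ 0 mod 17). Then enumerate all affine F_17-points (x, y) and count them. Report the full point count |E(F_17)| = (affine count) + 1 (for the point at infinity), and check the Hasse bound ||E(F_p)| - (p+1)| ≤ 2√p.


Affine points = {(1, 5), (1, 12), (2, 0), (3, 2), (3, 15), (4, 3), (4, 14), (5, 2), (5, 15), (9, 2), (9, 15), (11, 7), (11, 10), (13, 1), (13, 16), (16, 6), (16, 11)}; affine count = 17; |E(F_17)| = 18.

Discriminant check: Δ ∝ 4a³ + 27b² = 4·2³ + 27·5² = 4·8 + 27·25 ≡ 10 (mod 17). Nonzero ⇒ E is nonsingular.
For each x ∈ F_17, compute rhs = x³ + 2·x + 5 mod 17, then count y ∈ F_17 with y² ≡ rhs.
  x = 0: rhs = 5, matching y values: none (0 points).
  x = 1: rhs = 8, matching y values: 5, 12 (2 points).
  x = 2: rhs = 0, matching y values: 0 (1 points).
  x = 3: rhs = 4, matching y values: 2, 15 (2 points).
  x = 4: rhs = 9, matching y values: 3, 14 (2 points).
  x = 5: rhs = 4, matching y values: 2, 15 (2 points).
  x = 6: rhs = 12, matching y values: none (0 points).
  x = 7: rhs = 5, matching y values: none (0 points).
  x = 8: rhs = 6, matching y values: none (0 points).
  x = 9: rhs = 4, matching y values: 2, 15 (2 points).
  x = 10: rhs = 5, matching y values: none (0 points).
  x = 11: rhs = 15, matching y values: 7, 10 (2 points).
  x = 12: rhs = 6, matching y values: none (0 points).
  x = 13: rhs = 1, matching y values: 1, 16 (2 points).
  x = 14: rhs = 6, matching y values: none (0 points).
  x = 15: rhs = 10, matching y values: none (0 points).
  x = 16: rhs = 2, matching y values: 6, 11 (2 points).
Total affine count: 17.
Full point count |E(F_17)| = 17 + 1 = 18.
Hasse bound: |18 − (17+1)| = |0| = 0 ≤ 2√17 ≈ 8.2462 ✓.


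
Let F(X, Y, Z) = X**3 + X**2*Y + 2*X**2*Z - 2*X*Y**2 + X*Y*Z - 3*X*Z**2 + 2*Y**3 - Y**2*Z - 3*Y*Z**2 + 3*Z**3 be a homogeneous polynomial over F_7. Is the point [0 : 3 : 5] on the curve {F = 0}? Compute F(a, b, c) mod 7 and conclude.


F(0,3,5) ≡ 5 (mod 7); P is NOT on the curve.

Evaluate F(0, 3, 5) term-by-term (mod 7).
  X**3 ↦ 1·0·1·1 = 0
  X**2*Y ↦ 1·0·3·1 = 0
  2*X**2*Z ↦ 2·0·1·5 = 0
  -2*X*Y**2 ↦ -2·0·9·1 = 0
  X*Y*Z ↦ 1·0·3·5 = 0
  -3*X*Z**2 ↦ -3·0·1·25 = 0
  2*Y**3 ↦ 2·1·27·1 = 54
  -Y**2*Z ↦ -1·1·9·5 = -45
  -3*Y*Z**2 ↦ -3·1·3·25 = -225
  3*Z**3 ↦ 3·1·1·125 = 375
Sum: F(0, 3, 5) = (0) + (0) + (0) + (0) + (0) + (0) + (54) + (-45) + (-225) + (375) = 159.
Reducing mod 7: 159 ≡ 5 (mod 7).
Since F(a, b, c) ≡ 5 ≠ 0 (mod 7), P does NOT lie on the curve.


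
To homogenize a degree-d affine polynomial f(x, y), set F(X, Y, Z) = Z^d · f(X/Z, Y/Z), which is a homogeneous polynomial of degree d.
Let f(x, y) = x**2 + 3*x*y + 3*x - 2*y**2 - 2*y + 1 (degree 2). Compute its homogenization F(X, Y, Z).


F(X, Y, Z) = X**2 + 3*X*Y + 3*X*Z - 2*Y**2 - 2*Y*Z + Z**2

deg(f) = 2.
Substitute x = X/Z, y = Y/Z into f, then multiply by Z^2.
  monomial 1·x^2·y^0 ↦ 1·X^2·Y^0·Z^0.
  monomial 3·x^1·y^1 ↦ 3·X^1·Y^1·Z^0.
  monomial 3·x^1·y^0 ↦ 3·X^1·Y^0·Z^1.
  monomial -2·x^0·y^2 ↦ -2·X^0·Y^2·Z^0.
  monomial -2·x^0·y^1 ↦ -2·X^0·Y^1·Z^1.
  monomial 1·x^0·y^0 ↦ 1·X^0·Y^0·Z^2.
Collecting: F(X, Y, Z) = X**2 + 3*X*Y + 3*X*Z - 2*Y**2 - 2*Y*Z + Z**2.


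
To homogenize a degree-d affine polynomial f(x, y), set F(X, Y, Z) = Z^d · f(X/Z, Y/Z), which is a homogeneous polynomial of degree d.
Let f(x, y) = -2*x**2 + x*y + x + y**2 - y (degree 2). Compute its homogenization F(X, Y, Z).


F(X, Y, Z) = -2*X**2 + X*Y + X*Z + Y**2 - Y*Z

deg(f) = 2.
Substitute x = X/Z, y = Y/Z into f, then multiply by Z^2.
  monomial -2·x^2·y^0 ↦ -2·X^2·Y^0·Z^0.
  monomial 1·x^1·y^1 ↦ 1·X^1·Y^1·Z^0.
  monomial 1·x^1·y^0 ↦ 1·X^1·Y^0·Z^1.
  monomial 1·x^0·y^2 ↦ 1·X^0·Y^2·Z^0.
  monomial -1·x^0·y^1 ↦ -1·X^0·Y^1·Z^1.
Collecting: F(X, Y, Z) = -2*X**2 + X*Y + X*Z + Y**2 - Y*Z.


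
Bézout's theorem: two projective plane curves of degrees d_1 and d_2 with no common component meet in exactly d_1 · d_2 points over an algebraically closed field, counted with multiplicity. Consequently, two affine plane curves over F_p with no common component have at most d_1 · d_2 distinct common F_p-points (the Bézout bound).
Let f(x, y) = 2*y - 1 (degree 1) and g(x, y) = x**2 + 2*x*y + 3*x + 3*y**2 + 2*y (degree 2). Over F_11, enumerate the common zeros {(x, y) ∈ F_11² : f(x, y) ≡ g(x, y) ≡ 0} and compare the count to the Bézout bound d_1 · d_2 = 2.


Common zeros: {(2, 6), (5, 6)}; count = 2; Bézout bound = 2.

deg(f) = 1, deg(g) = 2, so Bézout bound = 2.
Scan x ∈ F_11. For each x, list the y ∈ F_11 with f(x, y) ≡ 0 and those with g(x, y) ≡ 0 (mod 11); the common zeros in that column are the intersection.
  x = 0: f ≡ 0 at y ∈ {6}; g ≡ 0 at y ∈ {0, 3}; common: ∅.
  x = 1: f ≡ 0 at y ∈ {6}; g ≡ 0 at y ∈ {1, 5}; common: ∅.
  x = 2: f ≡ 0 at y ∈ {6}; g ≡ 0 at y ∈ {3, 6}; common: {6}.
  x = 3: f ≡ 0 at y ∈ {6}; g ≡ 0 at y ∈ ∅; common: ∅.
  x = 4: f ≡ 0 at y ∈ {6}; g ≡ 0 at y ∈ ∅; common: ∅.
  x = 5: f ≡ 0 at y ∈ {6}; g ≡ 0 at y ∈ {1, 6}; common: {6}.
  x = 6: f ≡ 0 at y ∈ {6}; g ≡ 0 at y ∈ ∅; common: ∅.
  x = 7: f ≡ 0 at y ∈ {6}; g ≡ 0 at y ∈ ∅; common: ∅.
  x = 8: f ≡ 0 at y ∈ {6}; g ≡ 0 at y ∈ {0, 5}; common: ∅.
  x = 9: f ≡ 0 at y ∈ {6}; g ≡ 0 at y ∈ ∅; common: ∅.
  x = 10: f ≡ 0 at y ∈ {6}; g ≡ 0 at y ∈ ∅; common: ∅.
Collecting: common zeros = {(2, 6), (5, 6)}, so the count is 2.
Comparison with the Bézout bound: 2 ≤ 2 = deg(f)·deg(g), as expected for curves with no common component (the bound is attained).


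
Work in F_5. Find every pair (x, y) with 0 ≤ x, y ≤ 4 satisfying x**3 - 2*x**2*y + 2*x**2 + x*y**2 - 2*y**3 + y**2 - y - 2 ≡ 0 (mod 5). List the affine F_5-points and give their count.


Affine F_5-points: {(0, 3), (2, 3), (3, 2)}; count = 3.

For each of the 25 pairs (x, y) ∈ F_5², evaluate f(x, y) mod 5. Record the zeros.
  x = 0: [0↦3, 1↦1, 2↦4, 3↦0, 4↦2]  zeros at y ∈ {3}
  x = 1: [0↦1, 1↦3, 2↦2, 3↦1, 4↦3]  zeros at y ∈ ∅
  x = 2: [0↦4, 1↦1, 2↦2, 3↦0, 4↦3]  zeros at y ∈ {3}
  x = 3: [0↦3, 1↦1, 2↦0, 3↦3, 4↦3]  zeros at y ∈ {2}
  x = 4: [0↦4, 1↦4, 2↦2, 3↦1, 4↦4]  zeros at y ∈ ∅
Collecting zeros: affine points = {(0, 3), (2, 3), (3, 2)}.
Total count |C(F_5)_aff| = 3.


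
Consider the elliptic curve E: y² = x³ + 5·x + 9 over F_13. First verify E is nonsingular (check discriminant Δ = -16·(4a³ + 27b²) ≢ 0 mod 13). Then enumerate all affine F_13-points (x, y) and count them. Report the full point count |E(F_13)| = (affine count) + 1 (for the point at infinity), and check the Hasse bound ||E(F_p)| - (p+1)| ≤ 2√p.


Affine points = {(0, 3), (0, 10), (2, 1), (2, 12), (3, 5), (3, 8), (5, 4), (5, 9), (7, 6), (7, 7), (9, 4), (9, 9), (11, 2), (11, 11), (12, 4), (12, 9)}; affine count = 16; |E(F_13)| = 17.

Discriminant check: Δ ∝ 4a³ + 27b² = 4·5³ + 27·9² = 4·125 + 27·81 ≡ 9 (mod 13). Nonzero ⇒ E is nonsingular.
For each x ∈ F_13, compute rhs = x³ + 5·x + 9 mod 13, then count y ∈ F_13 with y² ≡ rhs.
  x = 0: rhs = 9, matching y values: 3, 10 (2 points).
  x = 1: rhs = 2, matching y values: none (0 points).
  x = 2: rhs = 1, matching y values: 1, 12 (2 points).
  x = 3: rhs = 12, matching y values: 5, 8 (2 points).
  x = 4: rhs = 2, matching y values: none (0 points).
  x = 5: rhs = 3, matching y values: 4, 9 (2 points).
  x = 6: rhs = 8, matching y values: none (0 points).
  x = 7: rhs = 10, matching y values: 6, 7 (2 points).
  x = 8: rhs = 2, matching y values: none (0 points).
  x = 9: rhs = 3, matching y values: 4, 9 (2 points).
  x = 10: rhs = 6, matching y values: none (0 points).
  x = 11: rhs = 4, matching y values: 2, 11 (2 points).
  x = 12: rhs = 3, matching y values: 4, 9 (2 points).
Total affine count: 16.
Full point count |E(F_13)| = 16 + 1 = 17.
Hasse bound: |17 − (13+1)| = |3| = 3 ≤ 2√13 ≈ 7.2111 ✓.


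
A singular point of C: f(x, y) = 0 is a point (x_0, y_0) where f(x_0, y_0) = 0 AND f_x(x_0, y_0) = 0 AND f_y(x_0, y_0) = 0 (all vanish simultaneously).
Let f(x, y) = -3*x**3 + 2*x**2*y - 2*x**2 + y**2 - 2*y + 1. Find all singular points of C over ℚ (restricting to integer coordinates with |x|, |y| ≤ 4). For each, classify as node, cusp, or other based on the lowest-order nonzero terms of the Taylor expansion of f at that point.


Singular points: {(0, 1)}; classification: cusp.

Compute partial derivatives:
  f_x = -9*x**2 + 4*x*y - 4*x.
  f_y = 2*x**2 + 2*y - 2.
Scan x_0 ∈ {−4, ..., 4}. For each x_0, f_y(x_0, y) is a polynomial in y; find its integer roots y ∈ {−4, ..., 4}, then test f_x and f at those candidates.
  x = -4: f_y(-4, y) = 2*y + 30; no integer root y with |y| ≤ 4.
  x = -3: f_y(-3, y) = 2*y + 16; no integer root y with |y| ≤ 4.
  x = -2: f_y(-2, y) = 2*y + 6; vanishes at y ∈ {-3}. (-2, -3): f_x = -4 ≠ 0.
  x = -1: f_y(-1, y) = 2*y; vanishes at y ∈ {0}. (-1, 0): f_x = -5 ≠ 0.
  x = 0: f_y(0, y) = 2*y - 2; vanishes at y ∈ {1}. (0, 1): f_x = 0, f = 0 — SINGULAR.
  x = 1: f_y(1, y) = 2*y; vanishes at y ∈ {0}. (1, 0): f_x = -13 ≠ 0.
  x = 2: f_y(2, y) = 2*y + 6; vanishes at y ∈ {-3}. (2, -3): f_x = -68 ≠ 0.
  x = 3: f_y(3, y) = 2*y + 16; no integer root y with |y| ≤ 4.
  x = 4: f_y(4, y) = 2*y + 30; no integer root y with |y| ≤ 4.
Only singular point on the grid: (0, 1).
Classify: substitute x = 0 + u, y = 1 + v and expand: f = -3*u**3 + 2*u**2*v + v**2.
No constant or linear terms (consistent with a singular point). Quadratic part: v**2. Cubic part: -3*u**3 + 2*u**2*v.
The quadratic part v**2 is a perfect square, so there is a single (double) tangent line v = 0, i.e. y = 1. Restricting the cubic part to that line (v = 0) leaves -3*u**3 ≠ 0, so f is not divisible by v and the branch is v² ≈ 3*u**3 to lowest order — this is a cusp.
Classification: cusp.


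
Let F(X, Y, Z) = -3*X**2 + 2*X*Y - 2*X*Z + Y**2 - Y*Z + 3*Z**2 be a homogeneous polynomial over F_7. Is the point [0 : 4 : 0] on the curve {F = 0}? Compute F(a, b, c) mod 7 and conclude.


F(0,4,0) ≡ 2 (mod 7); P is NOT on the curve.

Evaluate F(0, 4, 0) term-by-term (mod 7).
  -3*X**2 ↦ -3·0·1·1 = 0
  2*X*Y ↦ 2·0·4·1 = 0
  -2*X*Z ↦ -2·0·1·0 = 0
  Y**2 ↦ 1·1·16·1 = 16
  -Y*Z ↦ -1·1·4·0 = 0
  3*Z**2 ↦ 3·1·1·0 = 0
Sum: F(0, 4, 0) = (0) + (0) + (0) + (16) + (0) + (0) = 16.
Reducing mod 7: 16 ≡ 2 (mod 7).
Since F(a, b, c) ≡ 2 ≠ 0 (mod 7), P does NOT lie on the curve.


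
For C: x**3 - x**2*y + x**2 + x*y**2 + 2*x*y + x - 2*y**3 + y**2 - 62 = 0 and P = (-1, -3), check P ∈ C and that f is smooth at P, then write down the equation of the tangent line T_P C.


Tangent line at P: -x - 57*y - 172 = 0.

Step 1: f(-1, -3) = 0, so P lies on C.
Step 2: partial derivatives
  f_x(x, y) = 3*x**2 - 2*x*y + 2*x + y**2 + 2*y + 1, f_y(x, y) = -x**2 + 2*x*y + 2*x - 6*y**2 + 2*y.
  f_x(P) = -1, f_y(P) = -57 (gradient nonzero, so P is smooth).
Step 3: tangent line at P: -1·(x − -1) + -57·(y − -3) = 0.
Expanding: -x - 57*y - 172 = 0.


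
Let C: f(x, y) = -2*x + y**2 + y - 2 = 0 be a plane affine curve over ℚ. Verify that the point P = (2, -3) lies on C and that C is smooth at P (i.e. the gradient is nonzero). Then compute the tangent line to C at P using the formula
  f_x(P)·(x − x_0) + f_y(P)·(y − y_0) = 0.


Tangent line at P: -2*x - 5*y - 11 = 0.

Step 1: f(2, -3) = 0, so P lies on C.
Step 2: partial derivatives
  f_x(x, y) = -2, f_y(x, y) = 2*y + 1.
  f_x(P) = -2, f_y(P) = -5 (gradient nonzero, so P is smooth).
Step 3: tangent line at P: -2·(x − 2) + -5·(y − -3) = 0.
Expanding: -2*x - 5*y - 11 = 0.


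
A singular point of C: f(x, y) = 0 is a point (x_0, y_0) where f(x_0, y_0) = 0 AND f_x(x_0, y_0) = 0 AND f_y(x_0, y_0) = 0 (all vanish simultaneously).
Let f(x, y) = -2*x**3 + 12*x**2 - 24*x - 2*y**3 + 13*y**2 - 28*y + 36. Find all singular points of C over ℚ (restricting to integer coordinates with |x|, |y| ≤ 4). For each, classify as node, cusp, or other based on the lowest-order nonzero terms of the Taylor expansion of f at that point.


Singular points: {(2, 2)}; classification: cusp.

Compute partial derivatives:
  f_x = -6*x**2 + 24*x - 24.
  f_y = -6*y**2 + 26*y - 28.
Scan x_0 ∈ {−4, ..., 4}. For each x_0, f_y(x_0, y) is a polynomial in y; find its integer roots y ∈ {−4, ..., 4}, then test f_x and f at those candidates.
  x = -4: f_y(-4, y) = -6*y**2 + 26*y - 28; vanishes at y ∈ {2}. (-4, 2): f_x = -216 ≠ 0.
  x = -3: f_y(-3, y) = -6*y**2 + 26*y - 28; vanishes at y ∈ {2}. (-3, 2): f_x = -150 ≠ 0.
  x = -2: f_y(-2, y) = -6*y**2 + 26*y - 28; vanishes at y ∈ {2}. (-2, 2): f_x = -96 ≠ 0.
  x = -1: f_y(-1, y) = -6*y**2 + 26*y - 28; vanishes at y ∈ {2}. (-1, 2): f_x = -54 ≠ 0.
  x = 0: f_y(0, y) = -6*y**2 + 26*y - 28; vanishes at y ∈ {2}. (0, 2): f_x = -24 ≠ 0.
  x = 1: f_y(1, y) = -6*y**2 + 26*y - 28; vanishes at y ∈ {2}. (1, 2): f_x = -6 ≠ 0.
  x = 2: f_y(2, y) = -6*y**2 + 26*y - 28; vanishes at y ∈ {2}. (2, 2): f_x = 0, f = 0 — SINGULAR.
  x = 3: f_y(3, y) = -6*y**2 + 26*y - 28; vanishes at y ∈ {2}. (3, 2): f_x = -6 ≠ 0.
  x = 4: f_y(4, y) = -6*y**2 + 26*y - 28; vanishes at y ∈ {2}. (4, 2): f_x = -24 ≠ 0.
Only singular point on the grid: (2, 2).
Classify: substitute x = 2 + u, y = 2 + v and expand: f = -2*u**3 - 2*v**3 + v**2.
No constant or linear terms (consistent with a singular point). Quadratic part: v**2. Cubic part: -2*u**3 - 2*v**3.
The quadratic part v**2 is a perfect square, so there is a single (double) tangent line v = 0, i.e. y = 2. Restricting the cubic part to that line (v = 0) leaves -2*u**3 ≠ 0, so f is not divisible by v and the branch is v² ≈ 2*u**3 to lowest order — this is a cusp.
Classification: cusp.


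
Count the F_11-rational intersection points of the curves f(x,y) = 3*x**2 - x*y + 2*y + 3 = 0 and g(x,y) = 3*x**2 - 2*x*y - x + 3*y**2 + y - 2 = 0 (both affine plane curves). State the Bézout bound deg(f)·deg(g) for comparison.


Common zeros: ∅; count = 0; Bézout bound = 4.

deg(f) = 2, deg(g) = 2, so Bézout bound = 4.
Scan x ∈ F_11. For each x, list the y ∈ F_11 with f(x, y) ≡ 0 and those with g(x, y) ≡ 0 (mod 11); the common zeros in that column are the intersection.
  x = 0: f ≡ 0 at y ∈ {4}; g ≡ 0 at y ∈ {8, 10}; common: ∅.
  x = 1: f ≡ 0 at y ∈ {5}; g ≡ 0 at y ∈ {0, 4}; common: ∅.
  x = 2: f ≡ 0 at y ∈ ∅; g ≡ 0 at y ∈ {4, 8}; common: ∅.
  x = 3: f ≡ 0 at y ∈ {8}; g ≡ 0 at y ∈ {0, 9}; common: ∅.
  x = 4: f ≡ 0 at y ∈ {9}; g ≡ 0 at y ∈ ∅; common: ∅.
  x = 5: f ≡ 0 at y ∈ {4}; g ≡ 0 at y ∈ ∅; common: ∅.
  x = 6: f ≡ 0 at y ∈ {3}; g ≡ 0 at y ∈ ∅; common: ∅.
  x = 7: f ≡ 0 at y ∈ {8}; g ≡ 0 at y ∈ {9, 10}; common: ∅.
  x = 8: f ≡ 0 at y ∈ {5}; g ≡ 0 at y ∈ ∅; common: ∅.
  x = 9: f ≡ 0 at y ∈ {10}; g ≡ 0 at y ∈ ∅; common: ∅.
  x = 10: f ≡ 0 at y ∈ {9}; g ≡ 0 at y ∈ ∅; common: ∅.
Collecting: common zeros = ∅, so the count is 0.
Comparison with the Bézout bound: 0 ≤ 4 = deg(f)·deg(g), as expected for curves with no common component (the affine F_11-count falls short of the bound because intersections may lie at infinity, over extension fields, or carry multiplicity).


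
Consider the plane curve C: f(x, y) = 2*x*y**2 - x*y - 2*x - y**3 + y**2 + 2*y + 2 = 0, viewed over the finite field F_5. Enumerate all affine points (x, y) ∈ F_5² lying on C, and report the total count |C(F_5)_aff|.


Affine F_5-points: {(0, 3), (1, 0), (2, 2), (3, 4), (4, 1)}; count = 5.

For each of the 25 pairs (x, y) ∈ F_5², evaluate f(x, y) mod 5. Record the zeros.
  x = 0: [0↦2, 1↦4, 2↦2, 3↦0, 4↦2]  zeros at y ∈ {3}
  x = 1: [0↦0, 1↦3, 2↦1, 3↦3, 4↦3]  zeros at y ∈ {0}
  x = 2: [0↦3, 1↦2, 2↦0, 3↦1, 4↦4]  zeros at y ∈ {2}
  x = 3: [0↦1, 1↦1, 2↦4, 3↦4, 4↦0]  zeros at y ∈ {4}
  x = 4: [0↦4, 1↦0, 2↦3, 3↦2, 4↦1]  zeros at y ∈ {1}
Collecting zeros: affine points = {(0, 3), (1, 0), (2, 2), (3, 4), (4, 1)}.
Total count |C(F_5)_aff| = 5.


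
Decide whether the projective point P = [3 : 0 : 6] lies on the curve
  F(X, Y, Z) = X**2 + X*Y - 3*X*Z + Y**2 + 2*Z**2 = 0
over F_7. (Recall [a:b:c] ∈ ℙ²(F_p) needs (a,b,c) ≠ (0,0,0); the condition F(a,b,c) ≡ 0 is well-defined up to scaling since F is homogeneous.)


F(3,0,6) ≡ 6 (mod 7); P is NOT on the curve.

Evaluate F(3, 0, 6) term-by-term (mod 7).
  X**2 ↦ 1·9·1·1 = 9
  X*Y ↦ 1·3·0·1 = 0
  -3*X*Z ↦ -3·3·1·6 = -54
  Y**2 ↦ 1·1·0·1 = 0
  2*Z**2 ↦ 2·1·1·36 = 72
Sum: F(3, 0, 6) = (9) + (0) + (-54) + (0) + (72) = 27.
Reducing mod 7: 27 ≡ 6 (mod 7).
Since F(a, b, c) ≡ 6 ≠ 0 (mod 7), P does NOT lie on the curve.


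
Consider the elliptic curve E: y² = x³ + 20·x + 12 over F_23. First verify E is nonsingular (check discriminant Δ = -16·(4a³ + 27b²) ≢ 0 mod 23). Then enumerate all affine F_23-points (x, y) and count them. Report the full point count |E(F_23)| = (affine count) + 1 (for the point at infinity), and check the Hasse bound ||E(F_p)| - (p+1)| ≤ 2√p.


Affine points = {(0, 9), (0, 14), (4, 8), (4, 15), (6, 7), (6, 16), (7, 9), (7, 14), (9, 1), (9, 22), (10, 4), (10, 19), (12, 5), (12, 18), (13, 10), (13, 13), (14, 0), (16, 9), (16, 14), (19, 11), (19, 12)}; affine count = 21; |E(F_23)| = 22.

Discriminant check: Δ ∝ 4a³ + 27b² = 4·20³ + 27·12² = 4·8000 + 27·144 ≡ 8 (mod 23). Nonzero ⇒ E is nonsingular.
For each x ∈ F_23, compute rhs = x³ + 20·x + 12 mod 23, then count y ∈ F_23 with y² ≡ rhs.
  x = 0: rhs = 12, matching y values: 9, 14 (2 points).
  x = 1: rhs = 10, matching y values: none (0 points).
  x = 2: rhs = 14, matching y values: none (0 points).
  x = 3: rhs = 7, matching y values: none (0 points).
  x = 4: rhs = 18, matching y values: 8, 15 (2 points).
  x = 5: rhs = 7, matching y values: none (0 points).
  x = 6: rhs = 3, matching y values: 7, 16 (2 points).
  x = 7: rhs = 12, matching y values: 9, 14 (2 points).
  x = 8: rhs = 17, matching y values: none (0 points).
  x = 9: rhs = 1, matching y values: 1, 22 (2 points).
  x = 10: rhs = 16, matching y values: 4, 19 (2 points).
  x = 11: rhs = 22, matching y values: none (0 points).
  x = 12: rhs = 2, matching y values: 5, 18 (2 points).
  x = 13: rhs = 8, matching y values: 10, 13 (2 points).
  x = 14: rhs = 0, matching y values: 0 (1 points).
  x = 15: rhs = 7, matching y values: none (0 points).
  x = 16: rhs = 12, matching y values: 9, 14 (2 points).
  x = 17: rhs = 21, matching y values: none (0 points).
  x = 18: rhs = 17, matching y values: none (0 points).
  x = 19: rhs = 6, matching y values: 11, 12 (2 points).
  x = 20: rhs = 17, matching y values: none (0 points).
  x = 21: rhs = 10, matching y values: none (0 points).
  x = 22: rhs = 14, matching y values: none (0 points).
Total affine count: 21.
Full point count |E(F_23)| = 21 + 1 = 22.
Hasse bound: |22 − (23+1)| = |-2| = 2 ≤ 2√23 ≈ 9.5917 ✓.


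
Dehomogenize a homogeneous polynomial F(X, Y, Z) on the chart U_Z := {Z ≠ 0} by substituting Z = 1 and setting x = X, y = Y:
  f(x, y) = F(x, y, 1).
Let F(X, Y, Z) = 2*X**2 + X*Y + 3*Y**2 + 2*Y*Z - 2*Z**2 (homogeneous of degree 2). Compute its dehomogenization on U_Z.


f(x, y) = 2*x**2 + x*y + 3*y**2 + 2*y - 2

On U_Z we set Z = 1. Each monomial c·X^i·Y^j·Z^k in F becomes c·x^i·y^j·1^k = c·x^i·y^j.
Substituting Z = 1: F(X, Y, 1) = 2*x**2 + x*y + 3*y**2 + 2*y - 2.
Note: deg(f) ≤ deg(F) = 2; strict inequality happens when F is divisible by Z (lost terms).


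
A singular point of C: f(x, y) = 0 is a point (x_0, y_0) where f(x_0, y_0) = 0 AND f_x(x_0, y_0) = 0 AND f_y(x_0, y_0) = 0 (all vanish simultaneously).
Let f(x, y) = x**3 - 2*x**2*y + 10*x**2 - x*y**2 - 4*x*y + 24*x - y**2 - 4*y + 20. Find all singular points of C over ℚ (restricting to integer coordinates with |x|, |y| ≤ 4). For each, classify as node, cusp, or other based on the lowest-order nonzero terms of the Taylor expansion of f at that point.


Singular points: {(-2, 2)}; classification: cusp.

Compute partial derivatives:
  f_x = 3*x**2 - 4*x*y + 20*x - y**2 - 4*y + 24.
  f_y = -2*x**2 - 2*x*y - 4*x - 2*y - 4.
Scan x_0 ∈ {−4, ..., 4}. For each x_0, f_y(x_0, y) is a polynomial in y; find its integer roots y ∈ {−4, ..., 4}, then test f_x and f at those candidates.
  x = -4: f_y(-4, y) = 6*y - 20; no integer root y with |y| ≤ 4.
  x = -3: f_y(-3, y) = 4*y - 10; no integer root y with |y| ≤ 4.
  x = -2: f_y(-2, y) = 2*y - 4; vanishes at y ∈ {2}. (-2, 2): f_x = 0, f = 0 — SINGULAR.
  x = -1: f_y(-1, y) = -2; no integer root y with |y| ≤ 4.
  x = 0: f_y(0, y) = -2*y - 4; vanishes at y ∈ {-2}. (0, -2): f_x = 28 ≠ 0.
  x = 1: f_y(1, y) = -4*y - 10; no integer root y with |y| ≤ 4.
  x = 2: f_y(2, y) = -6*y - 20; no integer root y with |y| ≤ 4.
  x = 3: f_y(3, y) = -8*y - 34; no integer root y with |y| ≤ 4.
  x = 4: f_y(4, y) = -10*y - 52; no integer root y with |y| ≤ 4.
Only singular point on the grid: (-2, 2).
Classify: substitute x = -2 + u, y = 2 + v and expand: f = u**3 - 2*u**2*v - u*v**2 + v**2.
No constant or linear terms (consistent with a singular point). Quadratic part: v**2. Cubic part: u**3 - 2*u**2*v - u*v**2.
The quadratic part v**2 is a perfect square, so there is a single (double) tangent line v = 0, i.e. y = 2. Restricting the cubic part to that line (v = 0) leaves u**3 ≠ 0, so f is not divisible by v and the branch is v² ≈ -u**3 to lowest order — this is a cusp.
Classification: cusp.


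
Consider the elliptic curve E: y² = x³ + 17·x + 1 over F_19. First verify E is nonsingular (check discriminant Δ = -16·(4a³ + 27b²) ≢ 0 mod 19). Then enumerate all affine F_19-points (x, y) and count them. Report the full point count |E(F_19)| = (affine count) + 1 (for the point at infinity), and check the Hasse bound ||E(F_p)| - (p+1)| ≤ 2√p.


Affine points = {(0, 1), (0, 18), (1, 0), (2, 9), (2, 10), (4, 0), (7, 8), (7, 11), (9, 3), (9, 16), (13, 5), (13, 14), (14, 0), (17, 4), (17, 15)}; affine count = 15; |E(F_19)| = 16.

Discriminant check: Δ ∝ 4a³ + 27b² = 4·17³ + 27·1² = 4·4913 + 27·1 ≡ 14 (mod 19). Nonzero ⇒ E is nonsingular.
For each x ∈ F_19, compute rhs = x³ + 17·x + 1 mod 19, then count y ∈ F_19 with y² ≡ rhs.
  x = 0: rhs = 1, matching y values: 1, 18 (2 points).
  x = 1: rhs = 0, matching y values: 0 (1 points).
  x = 2: rhs = 5, matching y values: 9, 10 (2 points).
  x = 3: rhs = 3, matching y values: none (0 points).
  x = 4: rhs = 0, matching y values: 0 (1 points).
  x = 5: rhs = 2, matching y values: none (0 points).
  x = 6: rhs = 15, matching y values: none (0 points).
  x = 7: rhs = 7, matching y values: 8, 11 (2 points).
  x = 8: rhs = 3, matching y values: none (0 points).
  x = 9: rhs = 9, matching y values: 3, 16 (2 points).
  x = 10: rhs = 12, matching y values: none (0 points).
  x = 11: rhs = 18, matching y values: none (0 points).
  x = 12: rhs = 14, matching y values: none (0 points).
  x = 13: rhs = 6, matching y values: 5, 14 (2 points).
  x = 14: rhs = 0, matching y values: 0 (1 points).
  x = 15: rhs = 2, matching y values: none (0 points).
  x = 16: rhs = 18, matching y values: none (0 points).
  x = 17: rhs = 16, matching y values: 4, 15 (2 points).
  x = 18: rhs = 2, matching y values: none (0 points).
Total affine count: 15.
Full point count |E(F_19)| = 15 + 1 = 16.
Hasse bound: |16 − (19+1)| = |-4| = 4 ≤ 2√19 ≈ 8.7178 ✓.


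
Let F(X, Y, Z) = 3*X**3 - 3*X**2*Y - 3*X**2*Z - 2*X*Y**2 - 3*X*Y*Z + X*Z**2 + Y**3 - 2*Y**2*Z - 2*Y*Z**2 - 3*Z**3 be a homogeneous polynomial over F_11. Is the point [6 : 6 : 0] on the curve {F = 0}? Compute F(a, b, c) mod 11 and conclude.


F(6,6,0) ≡ 4 (mod 11); P is NOT on the curve.

Evaluate F(6, 6, 0) term-by-term (mod 11).
  3*X**3 ↦ 3·216·1·1 = 648
  -3*X**2*Y ↦ -3·36·6·1 = -648
  -3*X**2*Z ↦ -3·36·1·0 = 0
  -2*X*Y**2 ↦ -2·6·36·1 = -432
  -3*X*Y*Z ↦ -3·6·6·0 = 0
  X*Z**2 ↦ 1·6·1·0 = 0
  Y**3 ↦ 1·1·216·1 = 216
  -2*Y**2*Z ↦ -2·1·36·0 = 0
  -2*Y*Z**2 ↦ -2·1·6·0 = 0
  -3*Z**3 ↦ -3·1·1·0 = 0
Sum: F(6, 6, 0) = (648) + (-648) + (0) + (-432) + (0) + (0) + (216) + (0) + (0) + (0) = -216.
Reducing mod 11: -216 ≡ 4 (mod 11).
Since F(a, b, c) ≡ 4 ≠ 0 (mod 11), P does NOT lie on the curve.


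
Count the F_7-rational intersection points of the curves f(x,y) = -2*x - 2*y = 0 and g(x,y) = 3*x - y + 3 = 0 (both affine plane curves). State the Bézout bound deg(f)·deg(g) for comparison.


Common zeros: {(1, 6)}; count = 1; Bézout bound = 1.

deg(f) = 1, deg(g) = 1, so Bézout bound = 1.
Scan x ∈ F_7. For each x, list the y ∈ F_7 with f(x, y) ≡ 0 and those with g(x, y) ≡ 0 (mod 7); the common zeros in that column are the intersection.
  x = 0: f ≡ 0 at y ∈ {0}; g ≡ 0 at y ∈ {3}; common: ∅.
  x = 1: f ≡ 0 at y ∈ {6}; g ≡ 0 at y ∈ {6}; common: {6}.
  x = 2: f ≡ 0 at y ∈ {5}; g ≡ 0 at y ∈ {2}; common: ∅.
  x = 3: f ≡ 0 at y ∈ {4}; g ≡ 0 at y ∈ {5}; common: ∅.
  x = 4: f ≡ 0 at y ∈ {3}; g ≡ 0 at y ∈ {1}; common: ∅.
  x = 5: f ≡ 0 at y ∈ {2}; g ≡ 0 at y ∈ {4}; common: ∅.
  x = 6: f ≡ 0 at y ∈ {1}; g ≡ 0 at y ∈ {0}; common: ∅.
Collecting: common zeros = {(1, 6)}, so the count is 1.
Comparison with the Bézout bound: 1 ≤ 1 = deg(f)·deg(g), as expected for curves with no common component (the bound is attained).


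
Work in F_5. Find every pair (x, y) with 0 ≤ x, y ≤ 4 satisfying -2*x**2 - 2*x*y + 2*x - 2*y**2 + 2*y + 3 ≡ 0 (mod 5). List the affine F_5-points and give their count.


Affine F_5-points: {(1, 2), (1, 3), (2, 1), (2, 3), (3, 1), (3, 2)}; count = 6.

For each of the 25 pairs (x, y) ∈ F_5², evaluate f(x, y) mod 5. Record the zeros.
  x = 0: [0↦3, 1↦3, 2↦4, 3↦1, 4↦4]  zeros at y ∈ ∅
  x = 1: [0↦3, 1↦1, 2↦0, 3↦0, 4↦1]  zeros at y ∈ {2, 3}
  x = 2: [0↦4, 1↦0, 2↦2, 3↦0, 4↦4]  zeros at y ∈ {1, 3}
  x = 3: [0↦1, 1↦0, 2↦0, 3↦1, 4↦3]  zeros at y ∈ {1, 2}
  x = 4: [0↦4, 1↦1, 2↦4, 3↦3, 4↦3]  zeros at y ∈ ∅
Collecting zeros: affine points = {(1, 2), (1, 3), (2, 1), (2, 3), (3, 1), (3, 2)}.
Total count |C(F_5)_aff| = 6.


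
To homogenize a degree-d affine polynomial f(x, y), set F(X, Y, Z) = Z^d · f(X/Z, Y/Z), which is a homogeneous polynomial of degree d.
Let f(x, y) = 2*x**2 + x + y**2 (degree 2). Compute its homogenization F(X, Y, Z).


F(X, Y, Z) = 2*X**2 + X*Z + Y**2

deg(f) = 2.
Substitute x = X/Z, y = Y/Z into f, then multiply by Z^2.
  monomial 2·x^2·y^0 ↦ 2·X^2·Y^0·Z^0.
  monomial 1·x^1·y^0 ↦ 1·X^1·Y^0·Z^1.
  monomial 1·x^0·y^2 ↦ 1·X^0·Y^2·Z^0.
Collecting: F(X, Y, Z) = 2*X**2 + X*Z + Y**2.


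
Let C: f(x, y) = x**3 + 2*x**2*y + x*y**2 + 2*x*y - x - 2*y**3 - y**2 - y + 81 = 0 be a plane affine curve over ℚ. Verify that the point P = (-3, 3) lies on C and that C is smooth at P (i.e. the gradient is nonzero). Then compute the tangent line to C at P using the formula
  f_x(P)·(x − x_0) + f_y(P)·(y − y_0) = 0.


Tangent line at P: 5*x - 67*y + 216 = 0.

Step 1: f(-3, 3) = 0, so P lies on C.
Step 2: partial derivatives
  f_x(x, y) = 3*x**2 + 4*x*y + y**2 + 2*y - 1, f_y(x, y) = 2*x**2 + 2*x*y + 2*x - 6*y**2 - 2*y - 1.
  f_x(P) = 5, f_y(P) = -67 (gradient nonzero, so P is smooth).
Step 3: tangent line at P: 5·(x − -3) + -67·(y − 3) = 0.
Expanding: 5*x - 67*y + 216 = 0.


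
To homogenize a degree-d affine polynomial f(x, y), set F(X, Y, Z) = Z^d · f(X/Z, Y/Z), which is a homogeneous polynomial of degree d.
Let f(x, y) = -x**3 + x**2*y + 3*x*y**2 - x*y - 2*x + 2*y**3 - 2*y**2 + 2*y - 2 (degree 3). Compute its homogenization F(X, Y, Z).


F(X, Y, Z) = -X**3 + X**2*Y + 3*X*Y**2 - X*Y*Z - 2*X*Z**2 + 2*Y**3 - 2*Y**2*Z + 2*Y*Z**2 - 2*Z**3

deg(f) = 3.
Substitute x = X/Z, y = Y/Z into f, then multiply by Z^3.
  monomial -1·x^3·y^0 ↦ -1·X^3·Y^0·Z^0.
  monomial 1·x^2·y^1 ↦ 1·X^2·Y^1·Z^0.
  monomial 3·x^1·y^2 ↦ 3·X^1·Y^2·Z^0.
  monomial -1·x^1·y^1 ↦ -1·X^1·Y^1·Z^1.
  monomial -2·x^1·y^0 ↦ -2·X^1·Y^0·Z^2.
  monomial 2·x^0·y^3 ↦ 2·X^0·Y^3·Z^0.
  monomial -2·x^0·y^2 ↦ -2·X^0·Y^2·Z^1.
  monomial 2·x^0·y^1 ↦ 2·X^0·Y^1·Z^2.
  monomial -2·x^0·y^0 ↦ -2·X^0·Y^0·Z^3.
Collecting: F(X, Y, Z) = -X**3 + X**2*Y + 3*X*Y**2 - X*Y*Z - 2*X*Z**2 + 2*Y**3 - 2*Y**2*Z + 2*Y*Z**2 - 2*Z**3.
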